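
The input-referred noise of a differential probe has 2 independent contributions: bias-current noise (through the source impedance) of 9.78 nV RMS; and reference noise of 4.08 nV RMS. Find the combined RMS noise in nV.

Uncorrelated sources add in power (mean-square): V_tot = √(ΣV_i²)
V_tot = √[(9.78×10⁻⁹)² + (4.08×10⁻⁹)²] = 1.06×10⁻⁸ V = 10.6 nV

10.6 nV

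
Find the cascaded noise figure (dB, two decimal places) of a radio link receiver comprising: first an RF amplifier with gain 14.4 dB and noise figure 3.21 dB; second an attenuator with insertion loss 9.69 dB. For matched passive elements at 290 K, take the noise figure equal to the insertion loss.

Convert to linear (a loss of L dB is a gain of −L dB): F_i = 10^(NF_i/10), G_i = 10^(G_i,dB/10)
  Stage 1: F_1 = 10^(3.21/10) = 2.094, G_1 = 10^(14.4/10) = 27.54
  Stage 2: F_2 = 10^(9.69/10) = 9.311, G_2 = 10^(−9.69/10) = 0.1074
Friis cascade:
  F = 2.094 + (9.311 − 1)/27.54 = 2.396
NF = 10 log₁₀(2.396) = 3.79 dB

3.79 dB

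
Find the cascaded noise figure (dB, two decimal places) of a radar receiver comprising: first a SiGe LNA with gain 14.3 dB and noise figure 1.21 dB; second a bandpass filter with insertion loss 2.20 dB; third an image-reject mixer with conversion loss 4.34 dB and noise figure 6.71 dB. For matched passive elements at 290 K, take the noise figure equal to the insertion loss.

1.97 dB

Convert to linear (a loss of L dB is a gain of −L dB): F_i = 10^(NF_i/10), G_i = 10^(G_i,dB/10)
  Stage 1: F_1 = 10^(1.21/10) = 1.321, G_1 = 10^(14.3/10) = 26.92
  Stage 2: F_2 = 10^(2.20/10) = 1.660, G_2 = 10^(−2.20/10) = 0.6026
  Stage 3: F_3 = 10^(6.71/10) = 4.688, G_3 = 10^(−4.34/10) = 0.3681
Friis cascade:
  F = 1.321 + (1.660 − 1)/26.92 + (4.688 − 1)/16.22 = 1.573
NF = 10 log₁₀(1.573) = 1.97 dB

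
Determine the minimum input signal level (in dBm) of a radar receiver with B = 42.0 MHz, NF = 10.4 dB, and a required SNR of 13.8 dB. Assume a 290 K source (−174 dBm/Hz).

Sensitivity = −174 + 10 log₁₀(B) + NF + SNR_min
= −174 + 76.23 + 10.4 + 13.8
= −73.57 dBm → −73.6 dBm

−73.6 dBm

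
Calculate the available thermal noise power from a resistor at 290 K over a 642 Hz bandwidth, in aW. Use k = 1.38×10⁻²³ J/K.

P_n = kTB = 1.38×10⁻²³ × 290 × 6.42×10² = 2.57×10⁻¹⁸ W = 2.57 aW

2.57 aW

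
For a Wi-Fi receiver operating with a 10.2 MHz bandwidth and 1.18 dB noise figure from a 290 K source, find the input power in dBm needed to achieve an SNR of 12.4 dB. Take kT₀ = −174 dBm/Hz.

Sensitivity = −174 + 10 log₁₀(B) + NF + SNR_min
= −174 + 70.09 + 1.18 + 12.4
= −90.33 dBm → −90.3 dBm

−90.3 dBm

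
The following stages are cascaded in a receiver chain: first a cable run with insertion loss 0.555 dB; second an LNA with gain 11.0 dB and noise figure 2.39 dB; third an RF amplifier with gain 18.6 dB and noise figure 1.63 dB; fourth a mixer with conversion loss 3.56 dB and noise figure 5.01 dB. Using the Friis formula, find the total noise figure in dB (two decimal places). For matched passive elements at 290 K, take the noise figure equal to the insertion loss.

3.04 dB

Convert to linear (a loss of L dB is a gain of −L dB): F_i = 10^(NF_i/10), G_i = 10^(G_i,dB/10)
  Stage 1: F_1 = 10^(0.555/10) = 1.136, G_1 = 10^(−0.555/10) = 0.8800
  Stage 2: F_2 = 10^(2.39/10) = 1.734, G_2 = 10^(11.0/10) = 12.59
  Stage 3: F_3 = 10^(1.63/10) = 1.455, G_3 = 10^(18.6/10) = 72.44
  Stage 4: F_4 = 10^(5.01/10) = 3.170, G_4 = 10^(−3.56/10) = 0.4406
Friis cascade:
  F = 1.136 + (1.734 − 1)/0.8800 + (1.455 − 1)/11.08 + (3.170 − 1)/802.6 = 2.014
NF = 10 log₁₀(2.014) = 3.04 dB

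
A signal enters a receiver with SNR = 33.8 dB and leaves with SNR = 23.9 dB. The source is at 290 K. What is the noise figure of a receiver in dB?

9.9 dB

NF (dB) = SNR_in(dB) − SNR_out(dB) when the source is at T₀
NF = 33.8 − 23.9 = 9.9 dB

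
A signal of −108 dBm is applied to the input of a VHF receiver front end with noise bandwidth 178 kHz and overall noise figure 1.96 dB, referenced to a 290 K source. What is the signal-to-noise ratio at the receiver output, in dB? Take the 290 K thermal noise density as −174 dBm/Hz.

Noise floor: N = −174 + 10 log₁₀(B) + NF
10 log₁₀(1.78×10⁵) = 52.5 dB
N = −174 + 52.5 + 1.96 = −119.54 dBm
SNR = P_sig − N = −108 − (−119.54) = 11.54 dB → 11.5 dB

11.5 dB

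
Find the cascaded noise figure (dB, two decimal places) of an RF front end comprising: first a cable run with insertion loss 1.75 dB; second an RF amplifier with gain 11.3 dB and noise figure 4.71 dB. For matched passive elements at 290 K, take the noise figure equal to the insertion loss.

6.46 dB

Convert to linear (a loss of L dB is a gain of −L dB): F_i = 10^(NF_i/10), G_i = 10^(G_i,dB/10)
  Stage 1: F_1 = 10^(1.75/10) = 1.496, G_1 = 10^(−1.75/10) = 0.6683
  Stage 2: F_2 = 10^(4.71/10) = 2.958, G_2 = 10^(11.3/10) = 13.49
Friis cascade:
  F = 1.496 + (2.958 − 1)/0.6683 = 4.426
NF = 10 log₁₀(4.426) = 6.46 dB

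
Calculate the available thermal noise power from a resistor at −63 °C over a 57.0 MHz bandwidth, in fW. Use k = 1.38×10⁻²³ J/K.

T = −63 °C + 273.15 = 210.15 K
P_n = kTB = 1.38×10⁻²³ × 210.15 × 5.70×10⁷ = 1.65×10⁻¹³ W = 165 fW

165 fW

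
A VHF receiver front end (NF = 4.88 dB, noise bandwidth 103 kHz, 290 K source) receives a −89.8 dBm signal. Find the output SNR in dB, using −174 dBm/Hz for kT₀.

Noise floor: N = −174 + 10 log₁₀(B) + NF
10 log₁₀(1.03×10⁵) = 50.13 dB
N = −174 + 50.13 + 4.88 = −118.99 dBm
SNR = P_sig − N = −89.8 − (−118.99) = 29.19 dB → 29.2 dB

29.2 dB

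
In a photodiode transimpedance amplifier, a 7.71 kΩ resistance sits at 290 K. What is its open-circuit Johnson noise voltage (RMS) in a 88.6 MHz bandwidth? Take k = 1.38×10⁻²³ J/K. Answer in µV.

V_n = √(4kTRB)
4kTRB = 4 × 1.38×10⁻²³ × 290 × 7.71×10³ × 8.86×10⁷ = 1.09×10⁻⁸ V²
V_n = √(1.09×10⁻⁸) = 1.05×10⁻⁴ V = 105 µV

105 µV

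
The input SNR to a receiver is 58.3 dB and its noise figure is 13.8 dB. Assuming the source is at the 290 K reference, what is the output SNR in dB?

44.5 dB

By definition F = SNR_in/SNR_out, so in dB: SNR_out = SNR_in − NF
SNR_out = 58.3 − 13.8 = 44.5 dB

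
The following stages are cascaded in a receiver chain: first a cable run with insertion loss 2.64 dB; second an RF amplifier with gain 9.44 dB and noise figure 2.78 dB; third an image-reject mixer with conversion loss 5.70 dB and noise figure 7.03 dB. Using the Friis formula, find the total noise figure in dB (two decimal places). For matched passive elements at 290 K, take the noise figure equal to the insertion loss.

Convert to linear (a loss of L dB is a gain of −L dB): F_i = 10^(NF_i/10), G_i = 10^(G_i,dB/10)
  Stage 1: F_1 = 10^(2.64/10) = 1.837, G_1 = 10^(−2.64/10) = 0.5445
  Stage 2: F_2 = 10^(2.78/10) = 1.897, G_2 = 10^(9.44/10) = 8.790
  Stage 3: F_3 = 10^(7.03/10) = 5.047, G_3 = 10^(−5.70/10) = 0.2692
Friis cascade:
  F = 1.837 + (1.897 − 1)/0.5445 + (5.047 − 1)/4.786 = 4.329
NF = 10 log₁₀(4.329) = 6.36 dB

6.36 dB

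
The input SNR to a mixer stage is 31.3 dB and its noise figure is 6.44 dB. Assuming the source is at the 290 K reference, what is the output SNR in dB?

By definition F = SNR_in/SNR_out, so in dB: SNR_out = SNR_in − NF
SNR_out = 31.3 − 6.44 = 24.86 dB

24.86 dB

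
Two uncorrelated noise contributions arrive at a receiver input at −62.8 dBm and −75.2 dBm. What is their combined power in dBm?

−62.6 dBm

Convert to linear, add, convert back:
P₁ = 5.25×10⁻¹⁰ W, P₂ = 3.02×10⁻¹¹ W
P_tot = 5.55×10⁻¹⁰ W → 10 log₁₀(P_tot / 10⁻³) = −62.6 dBm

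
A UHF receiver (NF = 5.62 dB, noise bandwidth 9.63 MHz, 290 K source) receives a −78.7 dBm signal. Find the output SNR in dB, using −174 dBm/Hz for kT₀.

Noise floor: N = −174 + 10 log₁₀(B) + NF
10 log₁₀(9.63×10⁶) = 69.84 dB
N = −174 + 69.84 + 5.62 = −98.54 dBm
SNR = P_sig − N = −78.7 − (−98.54) = 19.84 dB → 19.8 dB

19.8 dB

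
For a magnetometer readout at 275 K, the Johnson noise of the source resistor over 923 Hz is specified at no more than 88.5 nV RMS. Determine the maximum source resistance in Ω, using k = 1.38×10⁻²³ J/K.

559 Ω

Johnson–Nyquist: V_n = √(4kTRB) ⇒ R = V_n² / (4kTB)
4kTB = 4 × 1.38×10⁻²³ × 275 × 9.23×10² = 1.40×10⁻¹⁷
R = (8.85×10⁻⁸)² / 1.40×10⁻¹⁷ = 5.59×10² Ω = 559 Ω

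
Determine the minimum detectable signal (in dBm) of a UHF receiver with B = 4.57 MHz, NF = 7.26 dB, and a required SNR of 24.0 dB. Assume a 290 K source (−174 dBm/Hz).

Sensitivity = −174 + 10 log₁₀(B) + NF + SNR_min
= −174 + 66.6 + 7.26 + 24.0
= −76.14 dBm → −76.1 dBm

−76.1 dBm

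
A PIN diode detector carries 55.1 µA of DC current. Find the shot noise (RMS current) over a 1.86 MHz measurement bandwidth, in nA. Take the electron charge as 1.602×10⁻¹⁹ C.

I_n = √(2qI·B)
2qI·B = 2 × 1.602×10⁻¹⁹ × 5.51×10⁻⁵ × 1.86×10⁶ = 3.28×10⁻¹⁷ A²
I_n = √(3.28×10⁻¹⁷) = 5.73×10⁻⁹ A = 5.73 nA

5.73 nA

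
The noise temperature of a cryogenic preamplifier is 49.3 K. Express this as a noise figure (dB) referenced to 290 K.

0.682 dB

F = 1 + T_e/T₀ = 1 + 49.3/290 = 1.17
NF = 10 log₁₀(1.17) = 0.682 dB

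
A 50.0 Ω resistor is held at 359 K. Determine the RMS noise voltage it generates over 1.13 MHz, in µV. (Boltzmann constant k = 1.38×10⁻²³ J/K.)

1.06 µV

V_n = √(4kTRB)
4kTRB = 4 × 1.38×10⁻²³ × 359 × 5.00×10¹ × 1.13×10⁶ = 1.12×10⁻¹² V²
V_n = √(1.12×10⁻¹²) = 1.06×10⁻⁶ V = 1.06 µV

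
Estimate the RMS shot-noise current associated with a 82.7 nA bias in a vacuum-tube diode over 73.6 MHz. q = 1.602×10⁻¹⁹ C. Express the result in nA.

I_n = √(2qI·B)
2qI·B = 2 × 1.602×10⁻¹⁹ × 8.27×10⁻⁸ × 7.36×10⁷ = 1.95×10⁻¹⁸ A²
I_n = √(1.95×10⁻¹⁸) = 1.40×10⁻⁹ A = 1.40 nA

1.40 nA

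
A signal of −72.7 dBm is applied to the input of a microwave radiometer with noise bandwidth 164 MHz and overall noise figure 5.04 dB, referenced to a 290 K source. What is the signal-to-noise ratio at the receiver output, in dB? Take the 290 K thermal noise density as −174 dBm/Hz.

Noise floor: N = −174 + 10 log₁₀(B) + NF
10 log₁₀(1.64×10⁸) = 82.15 dB
N = −174 + 82.15 + 5.04 = −86.81 dBm
SNR = P_sig − N = −72.7 − (−86.81) = 14.11 dB → 14.1 dB

14.1 dB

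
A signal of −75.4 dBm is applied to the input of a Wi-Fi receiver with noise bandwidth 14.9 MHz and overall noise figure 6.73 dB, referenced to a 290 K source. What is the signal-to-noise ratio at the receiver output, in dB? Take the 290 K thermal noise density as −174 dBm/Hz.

Noise floor: N = −174 + 10 log₁₀(B) + NF
10 log₁₀(1.49×10⁷) = 71.73 dB
N = −174 + 71.73 + 6.73 = −95.54 dBm
SNR = P_sig − N = −75.4 − (−95.54) = 20.14 dB → 20.1 dB

20.1 dB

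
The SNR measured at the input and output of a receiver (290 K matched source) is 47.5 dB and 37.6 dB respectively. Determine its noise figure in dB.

NF (dB) = SNR_in(dB) − SNR_out(dB) when the source is at T₀
NF = 47.5 − 37.6 = 9.9 dB

9.9 dB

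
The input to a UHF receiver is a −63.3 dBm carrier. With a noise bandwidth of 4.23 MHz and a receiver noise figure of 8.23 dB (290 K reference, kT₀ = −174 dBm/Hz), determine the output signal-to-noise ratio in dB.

Noise floor: N = −174 + 10 log₁₀(B) + NF
10 log₁₀(4.23×10⁶) = 66.26 dB
N = −174 + 66.26 + 8.23 = −99.51 dBm
SNR = P_sig − N = −63.3 − (−99.51) = 36.21 dB → 36.2 dB

36.2 dB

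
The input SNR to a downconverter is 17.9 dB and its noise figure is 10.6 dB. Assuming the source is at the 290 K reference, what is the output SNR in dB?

By definition F = SNR_in/SNR_out, so in dB: SNR_out = SNR_in − NF
SNR_out = 17.9 − 10.6 = 7.3 dB

7.3 dB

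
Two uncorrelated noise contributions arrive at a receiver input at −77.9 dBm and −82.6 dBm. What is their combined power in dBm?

−76.6 dBm

Convert to linear, add, convert back:
P₁ = 1.62×10⁻¹¹ W, P₂ = 5.50×10⁻¹² W
P_tot = 2.17×10⁻¹¹ W → 10 log₁₀(P_tot / 10⁻³) = −76.6 dBm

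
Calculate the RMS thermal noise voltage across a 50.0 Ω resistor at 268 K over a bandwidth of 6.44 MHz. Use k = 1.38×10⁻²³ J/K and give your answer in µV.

2.18 µV

V_n = √(4kTRB)
4kTRB = 4 × 1.38×10⁻²³ × 268 × 5.00×10¹ × 6.44×10⁶ = 4.76×10⁻¹² V²
V_n = √(4.76×10⁻¹²) = 2.18×10⁻⁶ V = 2.18 µV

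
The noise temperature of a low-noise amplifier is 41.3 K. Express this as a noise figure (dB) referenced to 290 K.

F = 1 + T_e/T₀ = 1 + 41.3/290 = 1.14241
NF = 10 log₁₀(1.14241) = 0.578 dB

0.578 dB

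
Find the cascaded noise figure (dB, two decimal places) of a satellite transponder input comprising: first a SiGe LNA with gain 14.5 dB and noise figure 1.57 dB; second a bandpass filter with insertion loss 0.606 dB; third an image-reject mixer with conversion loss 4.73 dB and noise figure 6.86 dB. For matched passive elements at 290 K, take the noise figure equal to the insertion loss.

Convert to linear (a loss of L dB is a gain of −L dB): F_i = 10^(NF_i/10), G_i = 10^(G_i,dB/10)
  Stage 1: F_1 = 10^(1.57/10) = 1.435, G_1 = 10^(14.5/10) = 28.18
  Stage 2: F_2 = 10^(0.606/10) = 1.150, G_2 = 10^(−0.606/10) = 0.8698
  Stage 3: F_3 = 10^(6.86/10) = 4.853, G_3 = 10^(−4.73/10) = 0.3365
Friis cascade:
  F = 1.435 + (1.150 − 1)/28.18 + (4.853 − 1)/24.51 = 1.598
NF = 10 log₁₀(1.598) = 2.04 dB

2.04 dB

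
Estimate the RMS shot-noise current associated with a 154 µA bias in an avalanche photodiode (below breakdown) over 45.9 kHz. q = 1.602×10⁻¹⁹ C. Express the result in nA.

I_n = √(2qI·B)
2qI·B = 2 × 1.602×10⁻¹⁹ × 1.54×10⁻⁴ × 4.59×10⁴ = 2.26×10⁻¹⁸ A²
I_n = √(2.26×10⁻¹⁸) = 1.50×10⁻⁹ A = 1.50 nA

1.50 nA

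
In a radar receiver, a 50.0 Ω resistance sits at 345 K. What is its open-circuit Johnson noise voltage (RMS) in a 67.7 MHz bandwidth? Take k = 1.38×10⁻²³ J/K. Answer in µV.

8.03 µV

V_n = √(4kTRB)
4kTRB = 4 × 1.38×10⁻²³ × 345 × 5.00×10¹ × 6.77×10⁷ = 6.45×10⁻¹¹ V²
V_n = √(6.45×10⁻¹¹) = 8.03×10⁻⁶ V = 8.03 µV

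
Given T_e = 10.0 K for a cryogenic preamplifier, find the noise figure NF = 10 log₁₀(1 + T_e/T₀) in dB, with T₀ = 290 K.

0.147 dB

F = 1 + T_e/T₀ = 1 + 10.0/290 = 1.03448
NF = 10 log₁₀(1.03448) = 0.147 dB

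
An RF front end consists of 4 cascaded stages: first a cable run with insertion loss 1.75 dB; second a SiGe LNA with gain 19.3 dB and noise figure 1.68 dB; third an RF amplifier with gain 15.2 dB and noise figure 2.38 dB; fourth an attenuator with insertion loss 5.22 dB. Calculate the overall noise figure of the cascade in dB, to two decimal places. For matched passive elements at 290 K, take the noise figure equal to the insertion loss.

Convert to linear (a loss of L dB is a gain of −L dB): F_i = 10^(NF_i/10), G_i = 10^(G_i,dB/10)
  Stage 1: F_1 = 10^(1.75/10) = 1.496, G_1 = 10^(−1.75/10) = 0.6683
  Stage 2: F_2 = 10^(1.68/10) = 1.472, G_2 = 10^(19.3/10) = 85.11
  Stage 3: F_3 = 10^(2.38/10) = 1.730, G_3 = 10^(15.2/10) = 33.11
  Stage 4: F_4 = 10^(5.22/10) = 3.327, G_4 = 10^(−5.22/10) = 0.3006
Friis cascade:
  F = 1.496 + (1.472 − 1)/0.6683 + (1.730 − 1)/56.89 + (3.327 − 1)/1884 = 2.217
NF = 10 log₁₀(2.217) = 3.46 dB

3.46 dB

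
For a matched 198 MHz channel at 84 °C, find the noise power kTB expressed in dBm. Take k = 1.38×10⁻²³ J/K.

−90.1 dBm

T = 84 °C + 273.15 = 357.15 K
P_n = kTB = 1.38×10⁻²³ × 357.15 × 1.98×10⁸ = 9.76×10⁻¹³ W
In dBm: 10 log₁₀(9.76×10⁻¹³ / 10⁻³) = −90.1 dBm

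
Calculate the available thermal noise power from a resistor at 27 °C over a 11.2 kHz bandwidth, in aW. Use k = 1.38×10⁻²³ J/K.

T = 27 °C + 273.15 = 300.15 K
P_n = kTB = 1.38×10⁻²³ × 300.15 × 1.12×10⁴ = 4.64×10⁻¹⁷ W = 46.4 aW

46.4 aW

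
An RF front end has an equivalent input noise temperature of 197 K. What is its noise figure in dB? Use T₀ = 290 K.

F = 1 + T_e/T₀ = 1 + 197/290 = 1.67931
NF = 10 log₁₀(1.67931) = 2.25 dB

2.25 dB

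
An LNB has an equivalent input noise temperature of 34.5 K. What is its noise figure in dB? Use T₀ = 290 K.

F = 1 + T_e/T₀ = 1 + 34.5/290 = 1.11897
NF = 10 log₁₀(1.11897) = 0.488 dB

0.488 dB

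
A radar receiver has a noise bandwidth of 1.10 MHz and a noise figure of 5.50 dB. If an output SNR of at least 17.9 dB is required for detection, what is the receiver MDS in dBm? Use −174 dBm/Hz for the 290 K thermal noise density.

Sensitivity = −174 + 10 log₁₀(B) + NF + SNR_min
= −174 + 60.41 + 5.50 + 17.9
= −90.19 dBm → −90.2 dBm

−90.2 dBm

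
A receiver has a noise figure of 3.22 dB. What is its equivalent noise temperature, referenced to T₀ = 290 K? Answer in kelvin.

319 K

F = 10^(3.22/10) = 2.09894
T_e = (F − 1)·T₀ = (2.09894 − 1) × 290 = 319 K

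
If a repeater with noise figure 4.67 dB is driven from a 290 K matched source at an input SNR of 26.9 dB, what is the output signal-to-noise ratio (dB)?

22.23 dB

By definition F = SNR_in/SNR_out, so in dB: SNR_out = SNR_in − NF
SNR_out = 26.9 − 4.67 = 22.23 dB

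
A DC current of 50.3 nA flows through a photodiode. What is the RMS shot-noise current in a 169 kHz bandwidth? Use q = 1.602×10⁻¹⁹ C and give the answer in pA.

I_n = √(2qI·B)
2qI·B = 2 × 1.602×10⁻¹⁹ × 5.03×10⁻⁸ × 1.69×10⁵ = 2.72×10⁻²¹ A²
I_n = √(2.72×10⁻²¹) = 5.22×10⁻¹¹ A = 52.2 pA

52.2 pA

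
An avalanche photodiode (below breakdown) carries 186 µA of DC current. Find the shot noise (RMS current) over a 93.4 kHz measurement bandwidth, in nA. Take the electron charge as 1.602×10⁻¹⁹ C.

2.36 nA

I_n = √(2qI·B)
2qI·B = 2 × 1.602×10⁻¹⁹ × 1.86×10⁻⁴ × 9.34×10⁴ = 5.57×10⁻¹⁸ A²
I_n = √(5.57×10⁻¹⁸) = 2.36×10⁻⁹ A = 2.36 nA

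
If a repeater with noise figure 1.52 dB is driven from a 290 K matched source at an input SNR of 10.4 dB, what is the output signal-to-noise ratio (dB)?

By definition F = SNR_in/SNR_out, so in dB: SNR_out = SNR_in − NF
SNR_out = 10.4 − 1.52 = 8.88 dB

8.88 dB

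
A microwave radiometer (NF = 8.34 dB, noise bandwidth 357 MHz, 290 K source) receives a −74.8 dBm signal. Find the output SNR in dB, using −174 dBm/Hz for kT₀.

Noise floor: N = −174 + 10 log₁₀(B) + NF
10 log₁₀(3.57×10⁸) = 85.53 dB
N = −174 + 85.53 + 8.34 = −80.13 dBm
SNR = P_sig − N = −74.8 − (−80.13) = 5.33 dB → 5.3 dB

5.3 dB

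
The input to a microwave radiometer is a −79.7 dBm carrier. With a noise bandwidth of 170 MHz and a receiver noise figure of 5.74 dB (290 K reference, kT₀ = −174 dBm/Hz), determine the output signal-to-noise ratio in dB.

Noise floor: N = −174 + 10 log₁₀(B) + NF
10 log₁₀(1.70×10⁸) = 82.3 dB
N = −174 + 82.3 + 5.74 = −85.96 dBm
SNR = P_sig − N = −79.7 − (−85.96) = 6.26 dB → 6.3 dB

6.3 dB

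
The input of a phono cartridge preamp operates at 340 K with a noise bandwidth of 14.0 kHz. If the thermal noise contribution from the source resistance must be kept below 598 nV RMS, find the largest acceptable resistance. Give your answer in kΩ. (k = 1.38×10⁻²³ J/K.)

Johnson–Nyquist: V_n = √(4kTRB) ⇒ R = V_n² / (4kTB)
4kTB = 4 × 1.38×10⁻²³ × 340 × 1.40×10⁴ = 2.63×10⁻¹⁶
R = (5.98×10⁻⁷)² / 2.63×10⁻¹⁶ = 1.36×10³ Ω = 1.36 kΩ

1.36 kΩ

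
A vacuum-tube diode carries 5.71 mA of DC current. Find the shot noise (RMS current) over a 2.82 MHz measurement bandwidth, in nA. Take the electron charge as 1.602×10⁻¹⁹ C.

71.8 nA

I_n = √(2qI·B)
2qI·B = 2 × 1.602×10⁻¹⁹ × 5.71×10⁻³ × 2.82×10⁶ = 5.16×10⁻¹⁵ A²
I_n = √(5.16×10⁻¹⁵) = 7.18×10⁻⁸ A = 71.8 nA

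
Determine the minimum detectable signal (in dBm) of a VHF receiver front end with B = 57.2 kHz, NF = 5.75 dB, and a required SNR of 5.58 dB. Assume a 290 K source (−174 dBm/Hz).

−115.1 dBm

Sensitivity = −174 + 10 log₁₀(B) + NF + SNR_min
= −174 + 47.57 + 5.75 + 5.58
= −115.10 dBm → −115.1 dBm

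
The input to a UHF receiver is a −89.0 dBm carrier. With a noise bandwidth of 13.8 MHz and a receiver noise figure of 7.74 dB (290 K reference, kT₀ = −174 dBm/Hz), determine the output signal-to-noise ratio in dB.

5.9 dB

Noise floor: N = −174 + 10 log₁₀(B) + NF
10 log₁₀(1.38×10⁷) = 71.4 dB
N = −174 + 71.4 + 7.74 = −94.86 dBm
SNR = P_sig − N = −89.0 − (−94.86) = 5.86 dB → 5.9 dB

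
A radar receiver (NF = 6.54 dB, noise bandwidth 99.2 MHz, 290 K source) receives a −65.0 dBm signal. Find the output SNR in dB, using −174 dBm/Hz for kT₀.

22.5 dB

Noise floor: N = −174 + 10 log₁₀(B) + NF
10 log₁₀(9.92×10⁷) = 79.97 dB
N = −174 + 79.97 + 6.54 = −87.49 dBm
SNR = P_sig − N = −65.0 − (−87.49) = 22.49 dB → 22.5 dB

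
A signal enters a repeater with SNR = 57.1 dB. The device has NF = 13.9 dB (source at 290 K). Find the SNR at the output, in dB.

43.2 dB

By definition F = SNR_in/SNR_out, so in dB: SNR_out = SNR_in − NF
SNR_out = 57.1 − 13.9 = 43.2 dB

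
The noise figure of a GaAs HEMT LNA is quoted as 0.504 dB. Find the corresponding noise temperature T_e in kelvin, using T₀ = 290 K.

35.7 K

F = 10^(0.504/10) = 1.12305
T_e = (F − 1)·T₀ = (1.12305 − 1) × 290 = 35.7 K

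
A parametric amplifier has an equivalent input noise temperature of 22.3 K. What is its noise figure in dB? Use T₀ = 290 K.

F = 1 + T_e/T₀ = 1 + 22.3/290 = 1.0769
NF = 10 log₁₀(1.0769) = 0.322 dB

0.322 dB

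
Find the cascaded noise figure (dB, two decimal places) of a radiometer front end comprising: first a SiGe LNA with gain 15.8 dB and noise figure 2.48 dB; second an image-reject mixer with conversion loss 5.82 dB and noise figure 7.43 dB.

Convert to linear (a loss of L dB is a gain of −L dB): F_i = 10^(NF_i/10), G_i = 10^(G_i,dB/10)
  Stage 1: F_1 = 10^(2.48/10) = 1.770, G_1 = 10^(15.8/10) = 38.02
  Stage 2: F_2 = 10^(7.43/10) = 5.534, G_2 = 10^(−5.82/10) = 0.2618
Friis cascade:
  F = 1.770 + (5.534 − 1)/38.02 = 1.889
NF = 10 log₁₀(1.889) = 2.76 dB

2.76 dB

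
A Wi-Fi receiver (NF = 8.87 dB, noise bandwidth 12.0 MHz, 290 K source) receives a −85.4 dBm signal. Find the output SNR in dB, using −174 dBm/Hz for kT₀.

8.9 dB

Noise floor: N = −174 + 10 log₁₀(B) + NF
10 log₁₀(1.20×10⁷) = 70.79 dB
N = −174 + 70.79 + 8.87 = −94.34 dBm
SNR = P_sig − N = −85.4 − (−94.34) = 8.94 dB → 8.9 dB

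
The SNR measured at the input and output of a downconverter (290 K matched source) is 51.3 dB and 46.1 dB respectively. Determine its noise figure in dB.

NF (dB) = SNR_in(dB) − SNR_out(dB) when the source is at T₀
NF = 51.3 − 46.1 = 5.2 dB

5.2 dB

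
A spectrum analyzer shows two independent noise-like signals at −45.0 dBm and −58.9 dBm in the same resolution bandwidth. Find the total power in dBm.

−44.8 dBm

Convert to linear, add, convert back:
P₁ = 3.16×10⁻⁸ W, P₂ = 1.29×10⁻⁹ W
P_tot = 3.29×10⁻⁸ W → 10 log₁₀(P_tot / 10⁻³) = −44.8 dBm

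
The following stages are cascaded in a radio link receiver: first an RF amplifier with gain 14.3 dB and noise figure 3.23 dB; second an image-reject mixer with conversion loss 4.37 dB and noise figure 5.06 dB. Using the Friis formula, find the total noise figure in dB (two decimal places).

Convert to linear (a loss of L dB is a gain of −L dB): F_i = 10^(NF_i/10), G_i = 10^(G_i,dB/10)
  Stage 1: F_1 = 10^(3.23/10) = 2.104, G_1 = 10^(14.3/10) = 26.92
  Stage 2: F_2 = 10^(5.06/10) = 3.206, G_2 = 10^(−4.37/10) = 0.3656
Friis cascade:
  F = 2.104 + (3.206 − 1)/26.92 = 2.186
NF = 10 log₁₀(2.186) = 3.40 dB

3.40 dB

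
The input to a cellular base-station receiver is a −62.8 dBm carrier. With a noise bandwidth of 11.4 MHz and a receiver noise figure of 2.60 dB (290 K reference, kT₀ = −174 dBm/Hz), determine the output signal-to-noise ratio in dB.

Noise floor: N = −174 + 10 log₁₀(B) + NF
10 log₁₀(1.14×10⁷) = 70.57 dB
N = −174 + 70.57 + 2.60 = −100.83 dBm
SNR = P_sig − N = −62.8 − (−100.83) = 38.03 dB → 38.0 dB

38.0 dB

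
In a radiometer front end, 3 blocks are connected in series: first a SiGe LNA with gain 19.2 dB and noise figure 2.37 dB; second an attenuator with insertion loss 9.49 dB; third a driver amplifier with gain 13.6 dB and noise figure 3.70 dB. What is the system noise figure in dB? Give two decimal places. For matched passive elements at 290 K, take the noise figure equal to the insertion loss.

2.93 dB

Convert to linear (a loss of L dB is a gain of −L dB): F_i = 10^(NF_i/10), G_i = 10^(G_i,dB/10)
  Stage 1: F_1 = 10^(2.37/10) = 1.726, G_1 = 10^(19.2/10) = 83.18
  Stage 2: F_2 = 10^(9.49/10) = 8.892, G_2 = 10^(−9.49/10) = 0.1125
  Stage 3: F_3 = 10^(3.70/10) = 2.344, G_3 = 10^(13.6/10) = 22.91
Friis cascade:
  F = 1.726 + (8.892 − 1)/83.18 + (2.344 − 1)/9.354 = 1.964
NF = 10 log₁₀(1.964) = 2.93 dB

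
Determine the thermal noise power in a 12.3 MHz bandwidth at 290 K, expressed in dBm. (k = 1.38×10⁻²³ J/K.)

−103.1 dBm

P_n = kTB = 1.38×10⁻²³ × 290 × 1.23×10⁷ = 4.92×10⁻¹⁴ W
In dBm: 10 log₁₀(4.92×10⁻¹⁴ / 10⁻³) = −103.1 dBm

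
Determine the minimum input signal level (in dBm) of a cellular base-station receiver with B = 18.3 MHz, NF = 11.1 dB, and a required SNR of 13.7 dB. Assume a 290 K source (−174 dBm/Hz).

Sensitivity = −174 + 10 log₁₀(B) + NF + SNR_min
= −174 + 72.62 + 11.1 + 13.7
= −76.58 dBm → −76.6 dBm

−76.6 dBm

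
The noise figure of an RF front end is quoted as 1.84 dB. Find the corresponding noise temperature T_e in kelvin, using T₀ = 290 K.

F = 10^(1.84/10) = 1.52757
T_e = (F − 1)·T₀ = (1.52757 − 1) × 290 = 153 K

153 K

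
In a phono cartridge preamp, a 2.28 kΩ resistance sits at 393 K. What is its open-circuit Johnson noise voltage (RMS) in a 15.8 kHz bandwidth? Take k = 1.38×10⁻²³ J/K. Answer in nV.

V_n = √(4kTRB)
4kTRB = 4 × 1.38×10⁻²³ × 393 × 2.28×10³ × 1.58×10⁴ = 7.81×10⁻¹³ V²
V_n = √(7.81×10⁻¹³) = 8.84×10⁻⁷ V = 884 nV

884 nV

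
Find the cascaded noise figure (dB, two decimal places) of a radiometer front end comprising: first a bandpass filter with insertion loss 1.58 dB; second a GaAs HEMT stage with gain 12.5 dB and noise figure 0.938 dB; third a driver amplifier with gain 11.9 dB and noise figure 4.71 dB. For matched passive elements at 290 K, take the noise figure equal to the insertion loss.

Convert to linear (a loss of L dB is a gain of −L dB): F_i = 10^(NF_i/10), G_i = 10^(G_i,dB/10)
  Stage 1: F_1 = 10^(1.58/10) = 1.439, G_1 = 10^(−1.58/10) = 0.6950
  Stage 2: F_2 = 10^(0.938/10) = 1.241, G_2 = 10^(12.5/10) = 17.78
  Stage 3: F_3 = 10^(4.71/10) = 2.958, G_3 = 10^(11.9/10) = 15.49
Friis cascade:
  F = 1.439 + (1.241 − 1)/0.6950 + (2.958 − 1)/12.36 = 1.944
NF = 10 log₁₀(1.944) = 2.89 dB

2.89 dB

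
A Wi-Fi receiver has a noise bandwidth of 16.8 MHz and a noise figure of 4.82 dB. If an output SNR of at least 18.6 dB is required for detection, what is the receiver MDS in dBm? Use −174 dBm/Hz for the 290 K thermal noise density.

Sensitivity = −174 + 10 log₁₀(B) + NF + SNR_min
= −174 + 72.25 + 4.82 + 18.6
= −78.33 dBm → −78.3 dBm

−78.3 dBm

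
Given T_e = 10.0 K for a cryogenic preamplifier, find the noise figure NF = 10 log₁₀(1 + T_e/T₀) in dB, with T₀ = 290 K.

F = 1 + T_e/T₀ = 1 + 10.0/290 = 1.03448
NF = 10 log₁₀(1.03448) = 0.147 dB

0.147 dB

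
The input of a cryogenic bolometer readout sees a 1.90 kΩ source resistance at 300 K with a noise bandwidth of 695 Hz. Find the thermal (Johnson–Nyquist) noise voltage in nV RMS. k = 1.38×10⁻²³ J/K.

V_n = √(4kTRB)
4kTRB = 4 × 1.38×10⁻²³ × 300 × 1.90×10³ × 6.95×10² = 2.19×10⁻¹⁴ V²
V_n = √(2.19×10⁻¹⁴) = 1.48×10⁻⁷ V = 148 nV

148 nV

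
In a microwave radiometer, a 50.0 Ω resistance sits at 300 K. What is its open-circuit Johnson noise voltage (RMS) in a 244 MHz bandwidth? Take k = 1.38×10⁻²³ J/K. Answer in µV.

V_n = √(4kTRB)
4kTRB = 4 × 1.38×10⁻²³ × 300 × 5.00×10¹ × 2.44×10⁸ = 2.02×10⁻¹⁰ V²
V_n = √(2.02×10⁻¹⁰) = 1.42×10⁻⁵ V = 14.2 µV

14.2 µV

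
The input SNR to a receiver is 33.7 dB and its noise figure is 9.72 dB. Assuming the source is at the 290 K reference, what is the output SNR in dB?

By definition F = SNR_in/SNR_out, so in dB: SNR_out = SNR_in − NF
SNR_out = 33.7 − 9.72 = 23.98 dB

23.98 dB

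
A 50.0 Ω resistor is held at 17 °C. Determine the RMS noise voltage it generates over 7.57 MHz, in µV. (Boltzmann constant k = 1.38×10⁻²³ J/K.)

2.46 µV

T = 17 °C + 273.15 = 290.15 K
V_n = √(4kTRB)
4kTRB = 4 × 1.38×10⁻²³ × 290.15 × 5.00×10¹ × 7.57×10⁶ = 6.06×10⁻¹² V²
V_n = √(6.06×10⁻¹²) = 2.46×10⁻⁶ V = 2.46 µV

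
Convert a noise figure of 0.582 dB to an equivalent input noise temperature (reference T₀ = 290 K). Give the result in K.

F = 10^(0.582/10) = 1.1434
T_e = (F − 1)·T₀ = (1.1434 − 1) × 290 = 41.6 K

41.6 K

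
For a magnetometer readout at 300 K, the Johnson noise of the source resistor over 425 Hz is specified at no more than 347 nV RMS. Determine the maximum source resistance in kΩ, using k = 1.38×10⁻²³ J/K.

Johnson–Nyquist: V_n = √(4kTRB) ⇒ R = V_n² / (4kTB)
4kTB = 4 × 1.38×10⁻²³ × 300 × 4.25×10² = 7.04×10⁻¹⁸
R = (3.47×10⁻⁷)² / 7.04×10⁻¹⁸ = 1.71×10⁴ Ω = 17.1 kΩ

17.1 kΩ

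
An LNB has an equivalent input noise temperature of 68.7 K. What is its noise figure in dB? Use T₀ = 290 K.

F = 1 + T_e/T₀ = 1 + 68.7/290 = 1.2369
NF = 10 log₁₀(1.2369) = 0.923 dB

0.923 dB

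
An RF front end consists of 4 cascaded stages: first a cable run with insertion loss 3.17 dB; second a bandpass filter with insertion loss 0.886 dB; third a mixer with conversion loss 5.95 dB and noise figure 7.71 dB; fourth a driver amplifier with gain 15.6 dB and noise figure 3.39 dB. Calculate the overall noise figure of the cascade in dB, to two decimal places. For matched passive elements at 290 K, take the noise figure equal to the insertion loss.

Convert to linear (a loss of L dB is a gain of −L dB): F_i = 10^(NF_i/10), G_i = 10^(G_i,dB/10)
  Stage 1: F_1 = 10^(3.17/10) = 2.075, G_1 = 10^(−3.17/10) = 0.4819
  Stage 2: F_2 = 10^(0.886/10) = 1.226, G_2 = 10^(−0.886/10) = 0.8155
  Stage 3: F_3 = 10^(7.71/10) = 5.902, G_3 = 10^(−5.95/10) = 0.2541
  Stage 4: F_4 = 10^(3.39/10) = 2.183, G_4 = 10^(15.6/10) = 36.31
Friis cascade:
  F = 2.075 + (1.226 − 1)/0.4819 + (5.902 − 1)/0.3930 + (2.183 − 1)/0.09986 = 26.86
NF = 10 log₁₀(26.86) = 14.29 dB

14.29 dB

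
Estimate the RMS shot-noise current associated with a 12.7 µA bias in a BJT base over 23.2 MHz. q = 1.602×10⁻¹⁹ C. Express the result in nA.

I_n = √(2qI·B)
2qI·B = 2 × 1.602×10⁻¹⁹ × 1.27×10⁻⁵ × 2.32×10⁷ = 9.44×10⁻¹⁷ A²
I_n = √(9.44×10⁻¹⁷) = 9.72×10⁻⁹ A = 9.72 nA

9.72 nA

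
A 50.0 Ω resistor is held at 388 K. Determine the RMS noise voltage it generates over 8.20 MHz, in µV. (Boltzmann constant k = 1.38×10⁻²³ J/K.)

2.96 µV

V_n = √(4kTRB)
4kTRB = 4 × 1.38×10⁻²³ × 388 × 5.00×10¹ × 8.20×10⁶ = 8.78×10⁻¹² V²
V_n = √(8.78×10⁻¹²) = 2.96×10⁻⁶ V = 2.96 µV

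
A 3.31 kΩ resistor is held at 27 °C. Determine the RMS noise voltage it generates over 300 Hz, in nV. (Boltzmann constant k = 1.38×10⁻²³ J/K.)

128 nV

T = 27 °C + 273.15 = 300.15 K
V_n = √(4kTRB)
4kTRB = 4 × 1.38×10⁻²³ × 300.15 × 3.31×10³ × 3.00×10² = 1.65×10⁻¹⁴ V²
V_n = √(1.65×10⁻¹⁴) = 1.28×10⁻⁷ V = 128 nV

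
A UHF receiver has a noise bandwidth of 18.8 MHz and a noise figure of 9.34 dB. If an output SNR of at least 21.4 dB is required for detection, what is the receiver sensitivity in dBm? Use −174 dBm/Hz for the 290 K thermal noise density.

Sensitivity = −174 + 10 log₁₀(B) + NF + SNR_min
= −174 + 72.74 + 9.34 + 21.4
= −70.52 dBm → −70.5 dBm

−70.5 dBm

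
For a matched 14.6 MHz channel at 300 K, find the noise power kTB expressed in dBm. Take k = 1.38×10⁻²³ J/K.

−102.2 dBm

P_n = kTB = 1.38×10⁻²³ × 300 × 1.46×10⁷ = 6.04×10⁻¹⁴ W
In dBm: 10 log₁₀(6.04×10⁻¹⁴ / 10⁻³) = −102.2 dBm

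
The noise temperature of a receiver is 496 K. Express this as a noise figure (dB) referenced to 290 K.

F = 1 + T_e/T₀ = 1 + 496/290 = 2.71034
NF = 10 log₁₀(2.71034) = 4.33 dB

4.33 dB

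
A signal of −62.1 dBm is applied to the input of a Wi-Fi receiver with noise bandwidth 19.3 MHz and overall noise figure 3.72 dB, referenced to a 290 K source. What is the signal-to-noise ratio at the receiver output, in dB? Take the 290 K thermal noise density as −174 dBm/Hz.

35.3 dB

Noise floor: N = −174 + 10 log₁₀(B) + NF
10 log₁₀(1.93×10⁷) = 72.86 dB
N = −174 + 72.86 + 3.72 = −97.42 dBm
SNR = P_sig − N = −62.1 − (−97.42) = 35.32 dB → 35.3 dB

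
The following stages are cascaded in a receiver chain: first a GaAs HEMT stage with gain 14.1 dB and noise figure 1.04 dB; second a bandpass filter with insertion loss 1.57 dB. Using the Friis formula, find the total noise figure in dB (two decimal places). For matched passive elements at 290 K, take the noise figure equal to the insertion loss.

Convert to linear (a loss of L dB is a gain of −L dB): F_i = 10^(NF_i/10), G_i = 10^(G_i,dB/10)
  Stage 1: F_1 = 10^(1.04/10) = 1.271, G_1 = 10^(14.1/10) = 25.70
  Stage 2: F_2 = 10^(1.57/10) = 1.435, G_2 = 10^(−1.57/10) = 0.6966
Friis cascade:
  F = 1.271 + (1.435 − 1)/25.70 = 1.288
NF = 10 log₁₀(1.288) = 1.10 dB

1.10 dB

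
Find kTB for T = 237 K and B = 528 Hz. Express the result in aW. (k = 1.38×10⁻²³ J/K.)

1.73 aW

P_n = kTB = 1.38×10⁻²³ × 237 × 5.28×10² = 1.73×10⁻¹⁸ W = 1.73 aW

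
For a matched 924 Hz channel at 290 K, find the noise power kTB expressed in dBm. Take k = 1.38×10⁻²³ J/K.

P_n = kTB = 1.38×10⁻²³ × 290 × 9.24×10² = 3.70×10⁻¹⁸ W
In dBm: 10 log₁₀(3.70×10⁻¹⁸ / 10⁻³) = −144.3 dBm

−144.3 dBm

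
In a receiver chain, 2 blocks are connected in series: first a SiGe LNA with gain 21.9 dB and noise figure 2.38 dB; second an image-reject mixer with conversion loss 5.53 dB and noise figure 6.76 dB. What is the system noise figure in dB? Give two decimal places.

2.44 dB

Convert to linear (a loss of L dB is a gain of −L dB): F_i = 10^(NF_i/10), G_i = 10^(G_i,dB/10)
  Stage 1: F_1 = 10^(2.38/10) = 1.730, G_1 = 10^(21.9/10) = 154.9
  Stage 2: F_2 = 10^(6.76/10) = 4.742, G_2 = 10^(−5.53/10) = 0.2799
Friis cascade:
  F = 1.730 + (4.742 − 1)/154.9 = 1.754
NF = 10 log₁₀(1.754) = 2.44 dB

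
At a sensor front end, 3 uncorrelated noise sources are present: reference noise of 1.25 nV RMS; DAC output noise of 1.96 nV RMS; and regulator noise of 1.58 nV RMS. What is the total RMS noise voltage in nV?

Uncorrelated sources add in power (mean-square): V_tot = √(ΣV_i²)
V_tot = √[(1.25×10⁻⁹)² + (1.96×10⁻⁹)² + (1.58×10⁻⁹)²] = 2.81×10⁻⁹ V = 2.81 nV

2.81 nV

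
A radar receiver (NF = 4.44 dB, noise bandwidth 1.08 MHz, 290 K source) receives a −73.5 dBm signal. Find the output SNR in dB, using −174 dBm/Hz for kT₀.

35.7 dB

Noise floor: N = −174 + 10 log₁₀(B) + NF
10 log₁₀(1.08×10⁶) = 60.33 dB
N = −174 + 60.33 + 4.44 = −109.23 dBm
SNR = P_sig − N = −73.5 − (−109.23) = 35.73 dB → 35.7 dB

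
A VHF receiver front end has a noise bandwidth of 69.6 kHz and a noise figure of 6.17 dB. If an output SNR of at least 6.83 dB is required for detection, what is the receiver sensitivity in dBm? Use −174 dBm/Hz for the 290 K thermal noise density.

Sensitivity = −174 + 10 log₁₀(B) + NF + SNR_min
= −174 + 48.43 + 6.17 + 6.83
= −112.57 dBm → −112.6 dBm

−112.6 dBm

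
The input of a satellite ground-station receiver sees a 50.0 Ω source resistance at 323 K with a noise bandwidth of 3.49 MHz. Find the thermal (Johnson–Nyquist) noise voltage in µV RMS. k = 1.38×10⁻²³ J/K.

1.76 µV

V_n = √(4kTRB)
4kTRB = 4 × 1.38×10⁻²³ × 323 × 5.00×10¹ × 3.49×10⁶ = 3.11×10⁻¹² V²
V_n = √(3.11×10⁻¹²) = 1.76×10⁻⁶ V = 1.76 µV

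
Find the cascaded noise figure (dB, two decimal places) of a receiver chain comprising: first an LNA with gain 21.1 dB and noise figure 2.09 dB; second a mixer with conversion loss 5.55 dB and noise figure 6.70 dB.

Convert to linear (a loss of L dB is a gain of −L dB): F_i = 10^(NF_i/10), G_i = 10^(G_i,dB/10)
  Stage 1: F_1 = 10^(2.09/10) = 1.618, G_1 = 10^(21.1/10) = 128.8
  Stage 2: F_2 = 10^(6.70/10) = 4.677, G_2 = 10^(−5.55/10) = 0.2786
Friis cascade:
  F = 1.618 + (4.677 − 1)/128.8 = 1.647
NF = 10 log₁₀(1.647) = 2.17 dB

2.17 dB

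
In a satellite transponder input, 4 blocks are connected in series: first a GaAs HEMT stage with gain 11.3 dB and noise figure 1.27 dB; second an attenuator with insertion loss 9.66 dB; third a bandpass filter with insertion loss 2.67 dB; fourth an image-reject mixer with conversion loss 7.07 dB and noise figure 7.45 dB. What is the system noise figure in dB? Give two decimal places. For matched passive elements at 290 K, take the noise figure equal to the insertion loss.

9.20 dB

Convert to linear (a loss of L dB is a gain of −L dB): F_i = 10^(NF_i/10), G_i = 10^(G_i,dB/10)
  Stage 1: F_1 = 10^(1.27/10) = 1.340, G_1 = 10^(11.3/10) = 13.49
  Stage 2: F_2 = 10^(9.66/10) = 9.247, G_2 = 10^(−9.66/10) = 0.1081
  Stage 3: F_3 = 10^(2.67/10) = 1.849, G_3 = 10^(−2.67/10) = 0.5408
  Stage 4: F_4 = 10^(7.45/10) = 5.559, G_4 = 10^(−7.07/10) = 0.1963
Friis cascade:
  F = 1.340 + (9.247 − 1)/13.49 + (1.849 − 1)/1.459 + (5.559 − 1)/0.7889 = 8.312
NF = 10 log₁₀(8.312) = 9.20 dB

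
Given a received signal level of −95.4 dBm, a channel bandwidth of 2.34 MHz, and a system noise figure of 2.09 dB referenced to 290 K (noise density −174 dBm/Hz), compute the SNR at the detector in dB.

12.8 dB

Noise floor: N = −174 + 10 log₁₀(B) + NF
10 log₁₀(2.34×10⁶) = 63.69 dB
N = −174 + 63.69 + 2.09 = −108.22 dBm
SNR = P_sig − N = −95.4 − (−108.22) = 12.82 dB → 12.8 dB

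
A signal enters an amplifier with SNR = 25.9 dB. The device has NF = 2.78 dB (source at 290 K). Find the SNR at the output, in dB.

By definition F = SNR_in/SNR_out, so in dB: SNR_out = SNR_in − NF
SNR_out = 25.9 − 2.78 = 23.12 dB

23.12 dB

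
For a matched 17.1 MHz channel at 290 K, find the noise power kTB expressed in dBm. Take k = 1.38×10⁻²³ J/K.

P_n = kTB = 1.38×10⁻²³ × 290 × 1.71×10⁷ = 6.84×10⁻¹⁴ W
In dBm: 10 log₁₀(6.84×10⁻¹⁴ / 10⁻³) = −101.6 dBm

−101.6 dBm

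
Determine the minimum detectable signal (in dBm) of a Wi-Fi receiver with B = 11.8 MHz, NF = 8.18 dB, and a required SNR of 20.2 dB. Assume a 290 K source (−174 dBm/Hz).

Sensitivity = −174 + 10 log₁₀(B) + NF + SNR_min
= −174 + 70.72 + 8.18 + 20.2
= −74.90 dBm → −74.9 dBm

−74.9 dBm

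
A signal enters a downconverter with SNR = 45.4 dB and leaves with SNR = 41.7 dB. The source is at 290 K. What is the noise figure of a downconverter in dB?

3.7 dB

NF (dB) = SNR_in(dB) − SNR_out(dB) when the source is at T₀
NF = 45.4 − 41.7 = 3.7 dB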